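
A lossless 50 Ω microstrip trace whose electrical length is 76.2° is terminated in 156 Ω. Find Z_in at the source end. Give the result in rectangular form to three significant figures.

Z_in ≈ 16.9 − j11 Ω

tan(βl) = tan(76.2°) = 4.07
Z_in = Z_0·(Z_L + jZ_0·tanβl)/(Z_0 + jZ_L·tanβl)
     = 50·(156 + j204)/(50 + j635)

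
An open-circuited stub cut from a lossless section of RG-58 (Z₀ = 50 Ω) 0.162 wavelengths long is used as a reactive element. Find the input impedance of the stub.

Z_in ≈ −j30.9 Ω

βl = 2π × 0.162 = 58.3°
tan(βl) = 1.62
For an open-circuited stub, Z_in = −jZ_0·cot(βl) = −jZ_0/tan(βl)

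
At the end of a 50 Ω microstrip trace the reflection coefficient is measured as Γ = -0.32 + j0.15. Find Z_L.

Z_L = Z_0·(1 + Γ)/(1 − Γ) = 50·(0.68 + j0.15)/(1.32 − j0.15)

Z_L ≈ 24.8 + j8.5 Ω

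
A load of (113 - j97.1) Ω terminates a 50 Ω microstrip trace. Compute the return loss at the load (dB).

RL ≈ 4.29 dB

Γ = (63 − j97.1)/(163 − j97.1), |Γ| = 0.61
RL = −20·log₁₀|Γ| = −20·log₁₀(0.61)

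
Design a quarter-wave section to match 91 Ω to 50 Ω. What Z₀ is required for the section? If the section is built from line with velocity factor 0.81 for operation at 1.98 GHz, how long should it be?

Z_qwt = √(Z_0·R_L) = √(50 × 91) = √4550
λ = 0.81·c/f = 0.123 m, so l = λ/4 = 0.0307 m

Z_qwt ≈ 67.5 Ω; length ≈ 3.07 cm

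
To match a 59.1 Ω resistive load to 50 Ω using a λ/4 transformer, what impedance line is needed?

Z_qwt = √(Z_0·R_L) = √(50 × 59.1) = √2955

Z_qwt ≈ 54.4 Ω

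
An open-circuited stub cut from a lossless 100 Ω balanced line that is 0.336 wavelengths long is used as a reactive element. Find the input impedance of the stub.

βl = 2π × 0.336 = 121°
tan(βl) = -1.67
For an open-circuited stub, Z_in = −jZ_0·cot(βl) = −jZ_0/tan(βl)

Z_in ≈ +j60 Ω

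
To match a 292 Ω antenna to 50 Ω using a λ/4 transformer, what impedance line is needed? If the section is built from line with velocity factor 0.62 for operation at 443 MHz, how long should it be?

Z_qwt ≈ 121 Ω; length ≈ 10.5 cm

Z_qwt = √(Z_0·R_L) = √(50 × 292) = √14600
λ = 0.62·c/f = 0.42 m, so l = λ/4 = 0.105 m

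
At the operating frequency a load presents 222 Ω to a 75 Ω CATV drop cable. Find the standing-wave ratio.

VSWR ≈ 2.96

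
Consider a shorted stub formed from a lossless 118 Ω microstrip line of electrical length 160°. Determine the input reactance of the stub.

tan(βl) = -0.364
For a shorted stub, Z_in = jZ_0·tan(βl)

X_in ≈ -42.9 Ω (capacitive)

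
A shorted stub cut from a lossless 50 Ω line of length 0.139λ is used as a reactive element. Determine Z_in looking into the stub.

Z_in ≈ +j59.7 Ω

βl = 2π × 0.139 = 50°
tan(βl) = 1.19
For a shorted stub, Z_in = jZ_0·tan(βl)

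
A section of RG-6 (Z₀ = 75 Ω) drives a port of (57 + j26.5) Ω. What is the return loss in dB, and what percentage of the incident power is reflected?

RL ≈ 12.5 dB; 5.66% of incident power reflected

Γ = (-18 + j26.5)/(132 + j26.5), |Γ| = 0.238
RL = −20·log₁₀(0.238) = 12.5 dB
P_refl/P_inc = |Γ|² = 0.0566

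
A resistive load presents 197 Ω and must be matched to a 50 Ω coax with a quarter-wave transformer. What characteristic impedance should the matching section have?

Z_qwt = √(Z_0·R_L) = √(50 × 197) = √9850

Z_qwt ≈ 99.2 Ω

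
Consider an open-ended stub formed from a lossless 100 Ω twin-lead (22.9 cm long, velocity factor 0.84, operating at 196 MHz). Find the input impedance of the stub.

λ = v/f = 0.84·c / 196 MHz = 1.29 m
βl = 2π·l/λ = 2π × 0.178 = 64.1°
tan(βl) = 2.06
For an open-ended stub, Z_in = −jZ_0·cot(βl) = −jZ_0/tan(βl)

Z_in ≈ −j48.5 Ω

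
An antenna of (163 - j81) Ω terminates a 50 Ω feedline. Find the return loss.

Γ = (113 − j81)/(213 − j81), |Γ| = 0.61
RL = −20·log₁₀|Γ| = −20·log₁₀(0.61)

RL ≈ 4.29 dB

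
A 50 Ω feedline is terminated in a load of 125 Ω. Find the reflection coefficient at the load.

Γ = 0.429

Γ = (Z_L − Z_0)/(Z_L + Z_0) = (125 − 50)/(125 + 50) = 75/175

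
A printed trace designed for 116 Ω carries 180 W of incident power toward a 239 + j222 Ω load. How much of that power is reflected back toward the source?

|Γ| = |(123 + j222)/(355 + j222)| = 0.606
|Γ|² = 0.367
P_refl = |Γ|²·P_inc = 66.1 W, P_del = (1 − |Γ|²)·P_inc = 114 W

P_reflected ≈ 66.1 W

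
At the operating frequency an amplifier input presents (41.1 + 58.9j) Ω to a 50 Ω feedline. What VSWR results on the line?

Γ = (Z_L − Z_0)/(Z_L + Z_0) = (-8.9 + j58.9)/(91.1 + j58.9)
|Γ| = 59.6/108 = 0.549
VSWR = (1 + |Γ|)/(1 − |Γ|) = 1.55/0.451

VSWR ≈ 3.44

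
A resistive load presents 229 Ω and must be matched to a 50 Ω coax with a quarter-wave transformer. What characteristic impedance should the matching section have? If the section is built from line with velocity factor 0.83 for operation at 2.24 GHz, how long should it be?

Z_qwt ≈ 107 Ω; length ≈ 2.78 cm

Z_qwt = √(Z_0·R_L) = √(50 × 229) = √11450
λ = 0.83·c/f = 0.111 m, so l = λ/4 = 0.0278 m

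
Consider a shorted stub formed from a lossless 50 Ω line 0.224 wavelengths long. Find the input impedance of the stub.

βl = 2π × 0.224 = 80.6°
tan(βl) = 6.07
For a shorted stub, Z_in = jZ_0·tan(βl)

Z_in ≈ +j303 Ω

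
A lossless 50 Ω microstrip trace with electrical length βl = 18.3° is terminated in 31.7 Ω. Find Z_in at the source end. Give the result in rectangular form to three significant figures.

tan(βl) = tan(18.3°) = 0.331
Z_in = Z_0·(Z_L + jZ_0·tanβl)/(Z_0 + jZ_L·tanβl)
     = 50·(31.7 + j16.5)/(50 + j10.5)

Z_in ≈ 33.7 + j9.47 Ω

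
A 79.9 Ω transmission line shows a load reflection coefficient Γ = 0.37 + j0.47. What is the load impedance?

Z_L = Z_0·(1 + Γ)/(1 − Γ) = 79.9·(1.37 + j0.47)/(0.63 − j0.47)

Z_L ≈ 83.1 + j122 Ω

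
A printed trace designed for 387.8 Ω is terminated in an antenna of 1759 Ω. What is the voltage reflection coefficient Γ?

Γ = (Z_L − Z_0)/(Z_L + Z_0) = (1759 − 387.8)/(1759 + 387.8) = 1371/2147

Γ = 0.639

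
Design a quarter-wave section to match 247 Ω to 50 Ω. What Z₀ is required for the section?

Z_qwt ≈ 111 Ω

Z_qwt = √(Z_0·R_L) = √(50 × 247) = √12350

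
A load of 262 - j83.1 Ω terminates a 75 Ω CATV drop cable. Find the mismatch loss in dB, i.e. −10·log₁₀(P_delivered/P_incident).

Γ = (187 − j83.1)/(337 − j83.1), |Γ| = 0.59
|Γ|² = 0.348, so P_del/P_inc = 1 − |Γ|² = 0.652
ML = −10·log₁₀(1 − |Γ|²)

mismatch loss ≈ 1.85 dB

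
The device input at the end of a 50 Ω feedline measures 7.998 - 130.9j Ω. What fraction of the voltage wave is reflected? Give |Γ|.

|Γ| ≈ 0.96

Γ = (Z_L − Z_0)/(Z_L + Z_0) = (-42 − j130.9)/(58 − j130.9)
|Γ| = 137/143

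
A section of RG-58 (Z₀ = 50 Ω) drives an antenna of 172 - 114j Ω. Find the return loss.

Γ = (122 − j114)/(222 − j114), |Γ| = 0.669
RL = −20·log₁₀|Γ| = −20·log₁₀(0.669)

RL ≈ 3.49 dB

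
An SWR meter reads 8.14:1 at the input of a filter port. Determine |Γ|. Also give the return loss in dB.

|Γ| = (S − 1)/(S + 1) = (8.14 − 1)/(8.14 + 1) = 7.14/9.14
RL = −20·log₁₀|Γ| = −20·log₁₀(0.781)

|Γ| ≈ 0.781; return loss ≈ 2.14 dB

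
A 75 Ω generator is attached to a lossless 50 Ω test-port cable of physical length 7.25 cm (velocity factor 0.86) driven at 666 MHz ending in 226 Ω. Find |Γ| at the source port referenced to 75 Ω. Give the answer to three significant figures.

|Γ| ≈ 0.724

λ = v/f = 0.86·c / 666 MHz = 0.387 m
βl = 2π·l/λ = 2π × 0.187 = 67.4°
tan(βl) = 2.4
Z_in = Z_0·(Z_L + jZ_0·tanβl)/(Z_0 + jZ_L·tanβl) = 12.9 − j19.7 Ω
Γ_s = (Z_in − Z_s)/(Z_in + Z_s) = (-62.1 − j19.7)/(87.9 − j19.7), |Γ_s| = 0.724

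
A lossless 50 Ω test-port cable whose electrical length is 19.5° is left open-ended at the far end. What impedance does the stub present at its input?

Z_in ≈ −j141 Ω

tan(βl) = 0.354
For an open-ended stub, Z_in = −jZ_0·cot(βl) = −jZ_0/tan(βl)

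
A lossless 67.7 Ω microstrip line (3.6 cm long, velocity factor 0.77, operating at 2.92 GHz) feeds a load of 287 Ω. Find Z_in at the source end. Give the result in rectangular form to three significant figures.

λ = v/f = 0.77·c / 2.92 GHz = 0.0791 m
βl = 2π·l/λ = 2π × 0.455 = 164°
tan(βl) = tan(164°) = -0.29
Z_in = Z_0·(Z_L + jZ_0·tanβl)/(Z_0 + jZ_L·tanβl)
     = 67.7·(287 − j19.6)/(67.7 − j83.3)

Z_in ≈ 124 + j133 Ω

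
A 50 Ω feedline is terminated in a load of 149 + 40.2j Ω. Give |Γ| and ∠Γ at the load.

Γ ≈ 0.526 ∠ 10.7°

Γ = (Z_L − Z_0)/(Z_L + Z_0) = (99 + j40.2)/(199 + j40.2)
|Γ| = 107/203 = 0.526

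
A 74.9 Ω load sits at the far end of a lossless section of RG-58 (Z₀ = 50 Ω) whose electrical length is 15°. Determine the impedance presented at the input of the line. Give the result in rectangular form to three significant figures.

tan(βl) = tan(15°) = 0.268
Z_in = Z_0·(Z_L + jZ_0·tanβl)/(Z_0 + jZ_L·tanβl)
     = 50·(74.9 + j13.4)/(50 + j20.1)

Z_in ≈ 69.1 − j14.4 Ω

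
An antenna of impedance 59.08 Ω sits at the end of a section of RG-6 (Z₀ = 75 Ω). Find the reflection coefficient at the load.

Γ = (Z_L − Z_0)/(Z_L + Z_0) = (59.08 − 75)/(59.08 + 75) = -15.92/134.1

Γ = -0.119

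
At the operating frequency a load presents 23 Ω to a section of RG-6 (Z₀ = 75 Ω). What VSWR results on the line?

VSWR ≈ 3.26

For a purely resistive load, VSWR = R_L/Z_0 or Z_0/R_L (whichever > 1) = 75/23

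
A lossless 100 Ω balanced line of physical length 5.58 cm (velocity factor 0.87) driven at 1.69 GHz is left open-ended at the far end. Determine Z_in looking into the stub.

λ = v/f = 0.87·c / 1.69 GHz = 0.154 m
βl = 2π·l/λ = 2π × 0.361 = 130°
tan(βl) = -1.19
For an open-ended stub, Z_in = −jZ_0·cot(βl) = −jZ_0/tan(βl)

Z_in ≈ +j84.1 Ω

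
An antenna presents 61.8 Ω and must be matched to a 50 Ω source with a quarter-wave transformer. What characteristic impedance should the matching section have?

Z_qwt ≈ 55.6 Ω

Z_qwt = √(Z_0·R_L) = √(50 × 61.8) = √3090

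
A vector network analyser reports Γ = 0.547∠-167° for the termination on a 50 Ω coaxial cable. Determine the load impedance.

Z_L ≈ 14.8 − j5.2 Ω

Z_L = Z_0·(1 + Γ)/(1 − Γ) = 50·(0.467 − j0.123)/(1.53 + j0.123)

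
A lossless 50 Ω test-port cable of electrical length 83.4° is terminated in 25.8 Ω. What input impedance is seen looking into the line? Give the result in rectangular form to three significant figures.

Z_in ≈ 93.5 + j15.2 Ω

tan(βl) = tan(83.4°) = 8.64
Z_in = Z_0·(Z_L + jZ_0·tanβl)/(Z_0 + jZ_L·tanβl)
     = 50·(25.8 + j432)/(50 + j223)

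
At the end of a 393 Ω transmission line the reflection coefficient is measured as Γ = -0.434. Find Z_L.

Z_L ≈ 155 Ω

Z_L = Z_0·(1 + Γ)/(1 − Γ) = 393·(0.566)/(1.43)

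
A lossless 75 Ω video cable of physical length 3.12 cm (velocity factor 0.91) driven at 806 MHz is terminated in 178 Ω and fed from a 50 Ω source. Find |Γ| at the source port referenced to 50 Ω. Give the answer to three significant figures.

|Γ| ≈ 0.503

λ = v/f = 0.91·c / 806 MHz = 0.339 m
βl = 2π·l/λ = 2π × 0.0921 = 33.2°
tan(βl) = 0.653
Z_in = Z_0·(Z_L + jZ_0·tanβl)/(Z_0 + jZ_L·tanβl) = 74.6 − j66.7 Ω
Γ_s = (Z_in − Z_s)/(Z_in + Z_s) = (24.6 − j66.7)/(125 − j66.7), |Γ_s| = 0.503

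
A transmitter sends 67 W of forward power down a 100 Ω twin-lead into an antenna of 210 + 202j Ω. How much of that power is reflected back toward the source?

P_reflected ≈ 25.9 W

|Γ| = |(110 + j202)/(310 + j202)| = 0.622
|Γ|² = 0.386
P_refl = |Γ|²·P_inc = 25.9 W, P_del = (1 − |Γ|²)·P_inc = 41.1 W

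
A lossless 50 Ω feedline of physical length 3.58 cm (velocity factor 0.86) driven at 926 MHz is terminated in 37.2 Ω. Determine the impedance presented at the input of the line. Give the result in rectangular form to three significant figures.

λ = v/f = 0.86·c / 926 MHz = 0.279 m
βl = 2π·l/λ = 2π × 0.128 = 46.3°
tan(βl) = tan(46.3°) = 1.04
Z_in = Z_0·(Z_L + jZ_0·tanβl)/(Z_0 + jZ_L·tanβl)
     = 50·(37.2 + j52.2)/(50 + j38.9)

Z_in ≈ 48.5 + j14.5 Ω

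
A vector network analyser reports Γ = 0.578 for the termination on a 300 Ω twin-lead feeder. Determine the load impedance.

Z_L = Z_0·(1 + Γ)/(1 − Γ) = 300·(1.58)/(0.422)

Z_L ≈ 1120 Ω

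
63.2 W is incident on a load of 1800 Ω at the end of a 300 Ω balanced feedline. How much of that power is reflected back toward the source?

P_reflected ≈ 32.2 W

Γ = (1800 − 300)/(1800 + 300) = 0.714
|Γ|² = 0.51
P_refl = |Γ|²·P_inc = 32.2 W, P_del = (1 − |Γ|²)·P_inc = 31 W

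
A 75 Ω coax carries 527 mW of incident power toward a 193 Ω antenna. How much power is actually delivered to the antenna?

Γ = (193 − 75)/(193 + 75) = 0.44
|Γ|² = 0.194
P_refl = |Γ|²·P_inc = 102 mW, P_del = (1 − |Γ|²)·P_inc = 425 mW

P_delivered ≈ 425 mW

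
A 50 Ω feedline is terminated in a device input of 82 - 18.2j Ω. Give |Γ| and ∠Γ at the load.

Γ = (Z_L − Z_0)/(Z_L + Z_0) = (32 − j18.2)/(132 − j18.2)
|Γ| = 36.8/133 = 0.276

Γ ≈ 0.276 ∠ -21.8°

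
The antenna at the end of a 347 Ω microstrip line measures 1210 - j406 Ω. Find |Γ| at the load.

|Γ| ≈ 0.593

Γ = (Z_L − Z_0)/(Z_L + Z_0) = (863 − j406)/(1557 − j406)
|Γ| = 954/1610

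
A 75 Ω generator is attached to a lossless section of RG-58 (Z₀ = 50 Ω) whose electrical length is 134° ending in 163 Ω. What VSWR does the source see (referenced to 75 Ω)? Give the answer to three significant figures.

tan(βl) = -1.04
Z_in = Z_0·(Z_L + jZ_0·tanβl)/(Z_0 + jZ_L·tanβl) = 27.2 + j40.2 Ω
Γ_s = (Z_in − Z_s)/(Z_in + Z_s) = (-47.8 + j40.2)/(102 + j40.2), |Γ_s| = 0.568
VSWR = (1 + |Γ_s|)/(1 − |Γ_s|)

VSWR ≈ 3.63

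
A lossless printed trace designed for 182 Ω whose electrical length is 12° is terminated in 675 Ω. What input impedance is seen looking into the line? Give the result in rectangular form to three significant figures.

tan(βl) = tan(12°) = 0.213
Z_in = Z_0·(Z_L + jZ_0·tanβl)/(Z_0 + jZ_L·tanβl)
     = 182·(675 + j38.7)/(182 + j143)

Z_in ≈ 435 − j304 Ω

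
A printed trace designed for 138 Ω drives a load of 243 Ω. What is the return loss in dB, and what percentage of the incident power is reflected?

RL ≈ 11.2 dB; 7.6% of incident power reflected

Γ = (243 − 138)/(243 + 138) = 0.276
RL = −20·log₁₀(0.276) = 11.2 dB
P_refl/P_inc = |Γ|² = 0.076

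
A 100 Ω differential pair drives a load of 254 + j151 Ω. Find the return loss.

Γ = (154 + j151)/(354 + j151), |Γ| = 0.56
RL = −20·log₁₀|Γ| = −20·log₁₀(0.56)

RL ≈ 5.03 dB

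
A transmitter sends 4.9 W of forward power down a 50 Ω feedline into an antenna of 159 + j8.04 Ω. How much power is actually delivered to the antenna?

P_delivered ≈ 3.56 W

|Γ| = |(109 + j8.04)/(209 + j8.04)| = 0.523
|Γ|² = 0.273
P_refl = |Γ|²·P_inc = 1.34 W, P_del = (1 − |Γ|²)·P_inc = 3.56 W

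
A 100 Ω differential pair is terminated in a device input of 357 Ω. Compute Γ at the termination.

Γ = 0.562

Γ = (Z_L − Z_0)/(Z_L + Z_0) = (357 − 100)/(357 + 100) = 257/457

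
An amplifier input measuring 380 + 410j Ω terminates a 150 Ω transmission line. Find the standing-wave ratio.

VSWR ≈ 5.7

Γ = (Z_L − Z_0)/(Z_L + Z_0) = (230 + j410)/(530 + j410)
|Γ| = 470/670 = 0.702
VSWR = (1 + |Γ|)/(1 − |Γ|) = 1.7/0.298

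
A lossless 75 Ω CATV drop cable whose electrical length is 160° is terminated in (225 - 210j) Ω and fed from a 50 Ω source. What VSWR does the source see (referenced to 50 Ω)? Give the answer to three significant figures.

VSWR ≈ 8.51

tan(βl) = -0.364
Z_in = Z_0·(Z_L + jZ_0·tanβl)/(Z_0 + jZ_L·tanβl) = 214 + j210 Ω
Γ_s = (Z_in − Z_s)/(Z_in + Z_s) = (164 + j210)/(264 + j210), |Γ_s| = 0.79
VSWR = (1 + |Γ_s|)/(1 − |Γ_s|)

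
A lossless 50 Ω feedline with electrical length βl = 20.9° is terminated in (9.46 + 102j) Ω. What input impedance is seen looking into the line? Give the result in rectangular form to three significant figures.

Z_in ≈ 201 + j482 Ω

tan(βl) = tan(20.9°) = 0.382
Z_in = Z_0·(Z_L + jZ_0·tanβl)/(Z_0 + jZ_L·tanβl)
     = 50·(9.46 + j121)/(11 + j3.61)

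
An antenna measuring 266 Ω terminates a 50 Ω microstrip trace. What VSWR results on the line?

For a purely resistive load, VSWR = R_L/Z_0 or Z_0/R_L (whichever > 1) = 266/50

VSWR ≈ 5.32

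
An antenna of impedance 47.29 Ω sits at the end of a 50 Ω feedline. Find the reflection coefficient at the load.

Γ = -0.0279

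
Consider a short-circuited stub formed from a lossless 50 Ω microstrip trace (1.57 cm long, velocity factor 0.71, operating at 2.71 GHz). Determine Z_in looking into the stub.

λ = v/f = 0.71·c / 2.71 GHz = 0.0786 m
βl = 2π·l/λ = 2π × 0.2 = 71.9°
tan(βl) = 3.06
For a short-circuited stub, Z_in = jZ_0·tan(βl)

Z_in ≈ +j153 Ω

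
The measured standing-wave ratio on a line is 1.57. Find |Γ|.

|Γ| = (S − 1)/(S + 1) = (1.57 − 1)/(1.57 + 1) = 0.57/2.57

|Γ| ≈ 0.222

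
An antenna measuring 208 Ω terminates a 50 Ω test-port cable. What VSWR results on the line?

VSWR ≈ 4.16

Γ = (208 − 50)/(208 + 50) = 0.612
VSWR = (1 + 0.612)/(1 − 0.612)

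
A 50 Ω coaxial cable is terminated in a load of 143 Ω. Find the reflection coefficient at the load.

Γ = (Z_L − Z_0)/(Z_L + Z_0) = (143 − 50)/(143 + 50) = 93/193

Γ = 0.482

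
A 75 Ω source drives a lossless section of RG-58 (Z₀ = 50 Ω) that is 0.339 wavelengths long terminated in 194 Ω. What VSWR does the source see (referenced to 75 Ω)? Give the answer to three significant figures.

βl = 2π × 0.339 = 122°
tan(βl) = -1.6
Z_in = Z_0·(Z_L + jZ_0·tanβl)/(Z_0 + jZ_L·tanβl) = 17.5 + j28.5 Ω
Γ_s = (Z_in − Z_s)/(Z_in + Z_s) = (-57.5 + j28.5)/(92.5 + j28.5), |Γ_s| = 0.663
VSWR = (1 + |Γ_s|)/(1 − |Γ_s|)

VSWR ≈ 4.94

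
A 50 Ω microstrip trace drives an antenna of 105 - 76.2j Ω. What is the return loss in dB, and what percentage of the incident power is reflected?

Γ = (55 − j76.2)/(155 − j76.2), |Γ| = 0.544
RL = −20·log₁₀(0.544) = 5.29 dB
P_refl/P_inc = |Γ|² = 0.296

RL ≈ 5.29 dB; 29.6% of incident power reflected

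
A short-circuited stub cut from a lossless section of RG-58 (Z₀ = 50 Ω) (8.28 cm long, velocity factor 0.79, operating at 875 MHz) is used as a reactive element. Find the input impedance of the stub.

Z_in ≈ −j137 Ω

λ = v/f = 0.79·c / 875 MHz = 0.271 m
βl = 2π·l/λ = 2π × 0.306 = 110°
tan(βl) = -2.74
For a short-circuited stub, Z_in = jZ_0·tan(βl)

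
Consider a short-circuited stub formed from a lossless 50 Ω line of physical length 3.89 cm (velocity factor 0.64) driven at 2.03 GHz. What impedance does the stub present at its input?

Z_in ≈ −j31.2 Ω

λ = v/f = 0.64·c / 2.03 GHz = 0.0946 m
βl = 2π·l/λ = 2π × 0.411 = 148°
tan(βl) = -0.623
For a short-circuited stub, Z_in = jZ_0·tan(βl)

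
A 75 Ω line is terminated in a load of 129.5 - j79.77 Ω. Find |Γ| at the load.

|Γ| ≈ 0.44

Γ = (Z_L − Z_0)/(Z_L + Z_0) = (54.5 − j79.77)/(204.5 − j79.77)
|Γ| = 96.6/220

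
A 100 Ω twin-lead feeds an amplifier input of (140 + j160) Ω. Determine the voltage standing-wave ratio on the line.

Γ = (Z_L − Z_0)/(Z_L + Z_0) = (40 + j160)/(240 + j160)
|Γ| = 165/288 = 0.572
VSWR = (1 + |Γ|)/(1 − |Γ|) = 1.57/0.428

VSWR ≈ 3.67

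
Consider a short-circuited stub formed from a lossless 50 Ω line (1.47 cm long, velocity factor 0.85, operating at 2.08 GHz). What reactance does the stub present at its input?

X_in ≈ 46.9 Ω (inductive)

λ = v/f = 0.85·c / 2.08 GHz = 0.123 m
βl = 2π·l/λ = 2π × 0.12 = 43.2°
tan(βl) = 0.938
For a short-circuited stub, Z_in = jZ_0·tan(βl)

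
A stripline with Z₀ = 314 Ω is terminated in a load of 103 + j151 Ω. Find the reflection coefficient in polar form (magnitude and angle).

Γ ≈ 0.585 ∠ 125°

Γ = (Z_L − Z_0)/(Z_L + Z_0) = (-211 + j151)/(417 + j151)
|Γ| = 259/443 = 0.585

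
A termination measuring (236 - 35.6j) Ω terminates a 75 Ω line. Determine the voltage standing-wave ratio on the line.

Γ = (Z_L − Z_0)/(Z_L + Z_0) = (161 − j35.6)/(311 − j35.6)
|Γ| = 165/313 = 0.527
VSWR = (1 + |Γ|)/(1 − |Γ|) = 1.53/0.473

VSWR ≈ 3.23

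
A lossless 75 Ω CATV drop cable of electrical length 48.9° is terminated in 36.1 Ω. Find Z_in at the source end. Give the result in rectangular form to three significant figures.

tan(βl) = tan(48.9°) = 1.15
Z_in = Z_0·(Z_L + jZ_0·tanβl)/(Z_0 + jZ_L·tanβl)
     = 75·(36.1 + j86)/(75 + j41.4)

Z_in ≈ 64 + j50.6 Ω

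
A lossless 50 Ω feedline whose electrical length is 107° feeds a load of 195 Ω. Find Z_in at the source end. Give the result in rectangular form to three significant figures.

Z_in ≈ 13.9 + j14.2 Ω

tan(βl) = tan(107°) = -3.27
Z_in = Z_0·(Z_L + jZ_0·tanβl)/(Z_0 + jZ_L·tanβl)
     = 50·(195 − j164)/(50 − j638)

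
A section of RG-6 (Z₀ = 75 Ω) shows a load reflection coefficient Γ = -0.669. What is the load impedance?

Z_L ≈ 14.9 Ω

Z_L = Z_0·(1 + Γ)/(1 − Γ) = 75·(0.331)/(1.67)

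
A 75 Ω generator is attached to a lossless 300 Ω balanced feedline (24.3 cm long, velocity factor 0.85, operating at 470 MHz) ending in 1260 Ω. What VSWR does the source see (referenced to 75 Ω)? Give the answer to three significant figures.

VSWR ≈ 15.3

λ = v/f = 0.85·c / 470 MHz = 0.543 m
βl = 2π·l/λ = 2π × 0.448 = 161°
tan(βl) = -0.34
Z_in = Z_0·(Z_L + jZ_0·tanβl)/(Z_0 + jZ_L·tanβl) = 463 + j559 Ω
Γ_s = (Z_in − Z_s)/(Z_in + Z_s) = (388 + j559)/(538 + j559), |Γ_s| = 0.877
VSWR = (1 + |Γ_s|)/(1 − |Γ_s|)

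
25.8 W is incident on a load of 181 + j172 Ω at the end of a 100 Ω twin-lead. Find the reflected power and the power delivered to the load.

P_reflected ≈ 8.59 W; P_delivered ≈ 17.2 W

|Γ| = |(81 + j172)/(281 + j172)| = 0.577
|Γ|² = 0.333
P_refl = |Γ|²·P_inc = 8.59 W, P_del = (1 − |Γ|²)·P_inc = 17.2 W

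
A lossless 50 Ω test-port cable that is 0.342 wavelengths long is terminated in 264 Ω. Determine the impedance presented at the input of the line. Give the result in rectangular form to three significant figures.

βl = 2π × 0.342 = 123°
tan(βl) = tan(123°) = -1.53
Z_in = Z_0·(Z_L + jZ_0·tanβl)/(Z_0 + jZ_L·tanβl)
     = 50·(264 − j76.6)/(50 − j405)

Z_in ≈ 13.3 + j31 Ω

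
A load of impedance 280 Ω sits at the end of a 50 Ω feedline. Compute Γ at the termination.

Γ = (Z_L − Z_0)/(Z_L + Z_0) = (280 − 50)/(280 + 50) = 230/330

Γ = 0.697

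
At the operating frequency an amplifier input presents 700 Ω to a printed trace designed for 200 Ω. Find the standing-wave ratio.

VSWR ≈ 3.5

For a purely resistive load, VSWR = R_L/Z_0 or Z_0/R_L (whichever > 1) = 700/200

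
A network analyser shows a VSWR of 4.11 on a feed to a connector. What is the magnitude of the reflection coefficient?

|Γ| = (S − 1)/(S + 1) = (4.11 − 1)/(4.11 + 1) = 3.11/5.11

|Γ| ≈ 0.609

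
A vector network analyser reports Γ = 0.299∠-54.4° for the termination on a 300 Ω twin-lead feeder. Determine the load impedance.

Z_L = Z_0·(1 + Γ)/(1 − Γ) = 300·(1.17 − j0.243)/(0.826 + j0.243)

Z_L ≈ 369 − j197 Ω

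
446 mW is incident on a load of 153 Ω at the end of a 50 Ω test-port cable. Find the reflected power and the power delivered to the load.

Γ = (153 − 50)/(153 + 50) = 0.507
|Γ|² = 0.257
P_refl = |Γ|²·P_inc = 115 mW, P_del = (1 − |Γ|²)·P_inc = 331 mW

P_reflected ≈ 115 mW; P_delivered ≈ 331 mW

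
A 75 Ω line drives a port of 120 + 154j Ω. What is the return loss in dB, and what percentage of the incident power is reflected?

Γ = (45 + j154)/(195 + j154), |Γ| = 0.646
RL = −20·log₁₀(0.646) = 3.8 dB
P_refl/P_inc = |Γ|² = 0.417

RL ≈ 3.8 dB; 41.7% of incident power reflected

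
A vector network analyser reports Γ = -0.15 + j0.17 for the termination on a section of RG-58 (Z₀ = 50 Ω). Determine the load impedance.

Z_L = Z_0·(1 + Γ)/(1 − Γ) = 50·(0.85 + j0.17)/(1.15 − j0.17)

Z_L ≈ 35.1 + j12.6 Ω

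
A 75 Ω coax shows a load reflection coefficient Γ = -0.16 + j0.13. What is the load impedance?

Z_L ≈ 52.7 + j14.3 Ω

Z_L = Z_0·(1 + Γ)/(1 − Γ) = 75·(0.84 + j0.13)/(1.16 − j0.13)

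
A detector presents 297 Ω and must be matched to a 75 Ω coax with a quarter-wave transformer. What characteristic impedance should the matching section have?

Z_qwt = √(Z_0·R_L) = √(75 × 297) = √22280

Z_qwt ≈ 149 Ω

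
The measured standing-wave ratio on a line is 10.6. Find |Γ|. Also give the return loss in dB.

|Γ| = (S − 1)/(S + 1) = (10.6 − 1)/(10.6 + 1) = 9.6/11.6
RL = −20·log₁₀|Γ| = −20·log₁₀(0.828)

|Γ| ≈ 0.828; return loss ≈ 1.64 dB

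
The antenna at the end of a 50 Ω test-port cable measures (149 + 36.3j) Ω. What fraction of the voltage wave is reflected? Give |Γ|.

|Γ| ≈ 0.521

Γ = (Z_L − Z_0)/(Z_L + Z_0) = (99 + j36.3)/(199 + j36.3)
|Γ| = 105/202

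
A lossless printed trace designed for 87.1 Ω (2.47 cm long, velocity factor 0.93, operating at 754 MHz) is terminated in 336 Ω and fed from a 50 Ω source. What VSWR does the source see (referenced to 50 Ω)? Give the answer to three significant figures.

λ = v/f = 0.93·c / 754 MHz = 0.37 m
βl = 2π·l/λ = 2π × 0.0668 = 24°
tan(βl) = 0.446
Z_in = Z_0·(Z_L + jZ_0·tanβl)/(Z_0 + jZ_L·tanβl) = 102 − j136 Ω
Γ_s = (Z_in − Z_s)/(Z_in + Z_s) = (51.8 − j136)/(152 − j136), |Γ_s| = 0.715
VSWR = (1 + |Γ_s|)/(1 − |Γ_s|)

VSWR ≈ 6.01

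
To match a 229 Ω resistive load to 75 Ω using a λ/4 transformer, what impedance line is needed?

Z_qwt ≈ 131 Ω

Z_qwt = √(Z_0·R_L) = √(75 × 229) = √17180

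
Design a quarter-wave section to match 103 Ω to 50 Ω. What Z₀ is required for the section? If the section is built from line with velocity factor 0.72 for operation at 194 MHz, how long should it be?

Z_qwt = √(Z_0·R_L) = √(50 × 103) = √5150
λ = 0.72·c/f = 1.11 m, so l = λ/4 = 0.278 m

Z_qwt ≈ 71.8 Ω; length ≈ 27.8 cm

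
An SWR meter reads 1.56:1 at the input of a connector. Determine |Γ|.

|Γ| ≈ 0.219

|Γ| = (S − 1)/(S + 1) = (1.56 − 1)/(1.56 + 1) = 0.56/2.56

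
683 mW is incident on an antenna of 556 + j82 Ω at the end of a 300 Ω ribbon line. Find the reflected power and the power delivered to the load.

|Γ| = |(256 + j82)/(856 + j82)| = 0.313
|Γ|² = 0.0977
P_refl = |Γ|²·P_inc = 66.7 mW, P_del = (1 − |Γ|²)·P_inc = 616 mW

P_reflected ≈ 66.7 mW; P_delivered ≈ 616 mW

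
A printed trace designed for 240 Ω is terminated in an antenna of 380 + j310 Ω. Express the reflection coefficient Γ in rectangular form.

Γ = (Z_L − Z_0)/(Z_L + Z_0) = (140 + j310)/(620 + j310)

Γ ≈ 0.381 + j0.31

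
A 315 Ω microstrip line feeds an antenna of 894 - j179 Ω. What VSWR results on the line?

Γ = (Z_L − Z_0)/(Z_L + Z_0) = (579 − j179)/(1209 − j179)
|Γ| = 606/1220 = 0.496
VSWR = (1 + |Γ|)/(1 − |Γ|) = 1.5/0.504

VSWR ≈ 2.97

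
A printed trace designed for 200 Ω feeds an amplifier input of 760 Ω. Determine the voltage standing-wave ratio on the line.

For a purely resistive load, VSWR = R_L/Z_0 or Z_0/R_L (whichever > 1) = 760/200

VSWR ≈ 3.8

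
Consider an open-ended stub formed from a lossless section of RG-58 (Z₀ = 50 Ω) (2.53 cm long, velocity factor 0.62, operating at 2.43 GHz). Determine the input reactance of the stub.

λ = v/f = 0.62·c / 2.43 GHz = 0.0765 m
βl = 2π·l/λ = 2π × 0.331 = 119°
tan(βl) = -1.8
For an open-ended stub, Z_in = −jZ_0·cot(βl) = −jZ_0/tan(βl)

X_in ≈ 27.7 Ω (inductive)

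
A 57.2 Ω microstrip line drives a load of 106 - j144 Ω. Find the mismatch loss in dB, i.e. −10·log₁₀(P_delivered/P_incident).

Γ = (48.8 − j144)/(163.2 − j144), |Γ| = 0.699
|Γ|² = 0.488, so P_del/P_inc = 1 − |Γ|² = 0.512
ML = −10·log₁₀(1 − |Γ|²)

mismatch loss ≈ 2.91 dB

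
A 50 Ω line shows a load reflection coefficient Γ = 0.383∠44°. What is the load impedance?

Z_L ≈ 71.6 + j44.7 Ω

Z_L = Z_0·(1 + Γ)/(1 − Γ) = 50·(1.28 + j0.266)/(0.724 − j0.266)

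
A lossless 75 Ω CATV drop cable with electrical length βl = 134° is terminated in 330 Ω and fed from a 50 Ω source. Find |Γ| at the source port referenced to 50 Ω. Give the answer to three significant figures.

tan(βl) = -1.04
Z_in = Z_0·(Z_L + jZ_0·tanβl)/(Z_0 + jZ_L·tanβl) = 31.4 + j65.5 Ω
Γ_s = (Z_in − Z_s)/(Z_in + Z_s) = (-18.6 + j65.5)/(81.4 + j65.5), |Γ_s| = 0.652

|Γ| ≈ 0.652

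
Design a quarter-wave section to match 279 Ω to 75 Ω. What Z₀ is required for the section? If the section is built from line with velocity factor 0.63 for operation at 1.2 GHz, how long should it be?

Z_qwt ≈ 145 Ω; length ≈ 3.94 cm

Z_qwt = √(Z_0·R_L) = √(75 × 279) = √20920
λ = 0.63·c/f = 0.158 m, so l = λ/4 = 0.0394 m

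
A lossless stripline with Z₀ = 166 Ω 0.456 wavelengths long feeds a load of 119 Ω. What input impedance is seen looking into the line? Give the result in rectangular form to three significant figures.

Z_in ≈ 123 − j22 Ω

βl = 2π × 0.456 = 164°
tan(βl) = tan(164°) = -0.284
Z_in = Z_0·(Z_L + jZ_0·tanβl)/(Z_0 + jZ_L·tanβl)
     = 166·(119 − j47.1)/(166 − j33.8)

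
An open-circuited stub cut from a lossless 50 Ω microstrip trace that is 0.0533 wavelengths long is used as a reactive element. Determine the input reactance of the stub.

βl = 2π × 0.0533 = 19.2°
tan(βl) = 0.348
For an open-circuited stub, Z_in = −jZ_0·cot(βl) = −jZ_0/tan(βl)

X_in ≈ -144 Ω (capacitive)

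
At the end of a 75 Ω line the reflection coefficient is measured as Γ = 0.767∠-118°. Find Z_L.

Z_L ≈ 13.4 − j44 Ω

Z_L = Z_0·(1 + Γ)/(1 − Γ) = 75·(0.64 − j0.677)/(1.36 + j0.677)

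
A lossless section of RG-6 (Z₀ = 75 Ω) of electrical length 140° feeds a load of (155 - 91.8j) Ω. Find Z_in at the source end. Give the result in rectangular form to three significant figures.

tan(βl) = tan(140°) = -0.839
Z_in = Z_0·(Z_L + jZ_0·tanβl)/(Z_0 + jZ_L·tanβl)
     = 75·(155 − j155)/(-2.03 − j130)

Z_in ≈ 87.8 + j90.8 Ω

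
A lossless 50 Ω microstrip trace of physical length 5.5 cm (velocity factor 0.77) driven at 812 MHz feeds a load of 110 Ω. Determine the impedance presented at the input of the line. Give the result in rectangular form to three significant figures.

λ = v/f = 0.77·c / 812 MHz = 0.284 m
βl = 2π·l/λ = 2π × 0.193 = 69.6°
tan(βl) = tan(69.6°) = 2.69
Z_in = Z_0·(Z_L + jZ_0·tanβl)/(Z_0 + jZ_L·tanβl)
     = 50·(110 + j134)/(50 + j296)

Z_in ≈ 25.2 − j14.3 Ω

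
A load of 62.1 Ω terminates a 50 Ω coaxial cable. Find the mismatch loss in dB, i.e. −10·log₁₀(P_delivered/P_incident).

mismatch loss ≈ 0.0509 dB

Γ = (62.1 − 50)/(62.1 + 50) = 0.108
|Γ|² = 0.0117, so P_del/P_inc = 1 − |Γ|² = 0.988
ML = −10·log₁₀(1 − |Γ|²)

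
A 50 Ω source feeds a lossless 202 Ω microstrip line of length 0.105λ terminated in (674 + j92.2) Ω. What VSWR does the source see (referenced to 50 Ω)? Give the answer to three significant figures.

βl = 2π × 0.105 = 37.8°
tan(βl) = 0.776
Z_in = Z_0·(Z_L + jZ_0·tanβl)/(Z_0 + jZ_L·tanβl) = 152 − j223 Ω
Γ_s = (Z_in − Z_s)/(Z_in + Z_s) = (102 − j223)/(202 − j223), |Γ_s| = 0.815
VSWR = (1 + |Γ_s|)/(1 − |Γ_s|)

VSWR ≈ 9.79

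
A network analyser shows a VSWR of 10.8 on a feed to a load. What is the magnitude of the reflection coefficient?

|Γ| = (S − 1)/(S + 1) = (10.8 − 1)/(10.8 + 1) = 9.8/11.8

|Γ| ≈ 0.831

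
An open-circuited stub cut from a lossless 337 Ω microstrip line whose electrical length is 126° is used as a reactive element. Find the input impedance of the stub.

Z_in ≈ +j245 Ω

tan(βl) = -1.38
For an open-circuited stub, Z_in = −jZ_0·cot(βl) = −jZ_0/tan(βl)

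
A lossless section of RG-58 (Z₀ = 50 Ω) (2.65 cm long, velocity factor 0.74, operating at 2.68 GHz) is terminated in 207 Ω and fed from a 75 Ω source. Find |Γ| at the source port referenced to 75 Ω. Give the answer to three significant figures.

λ = v/f = 0.74·c / 2.68 GHz = 0.0828 m
βl = 2π·l/λ = 2π × 0.32 = 115°
tan(βl) = -2.13
Z_in = Z_0·(Z_L + jZ_0·tanβl)/(Z_0 + jZ_L·tanβl) = 14.6 + j21.8 Ω
Γ_s = (Z_in − Z_s)/(Z_in + Z_s) = (-60.4 + j21.8)/(89.6 + j21.8), |Γ_s| = 0.697

|Γ| ≈ 0.697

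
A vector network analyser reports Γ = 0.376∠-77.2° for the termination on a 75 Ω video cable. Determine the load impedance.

Z_L ≈ 66.1 − j56.4 Ω

Z_L = Z_0·(1 + Γ)/(1 − Γ) = 75·(1.08 − j0.367)/(0.917 + j0.367)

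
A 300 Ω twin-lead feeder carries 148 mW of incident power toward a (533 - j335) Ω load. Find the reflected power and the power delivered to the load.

|Γ| = |(233 − j335)/(833 − j335)| = 0.454
|Γ|² = 0.207
P_refl = |Γ|²·P_inc = 30.6 mW, P_del = (1 − |Γ|²)·P_inc = 117 mW

P_reflected ≈ 30.6 mW; P_delivered ≈ 117 mW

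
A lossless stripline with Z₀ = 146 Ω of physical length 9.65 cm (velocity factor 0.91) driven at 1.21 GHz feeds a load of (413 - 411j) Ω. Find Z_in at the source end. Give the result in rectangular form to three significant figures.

Z_in ≈ 250 + j367 Ω

λ = v/f = 0.91·c / 1.21 GHz = 0.226 m
βl = 2π·l/λ = 2π × 0.428 = 154°
tan(βl) = tan(154°) = -0.488
Z_in = Z_0·(Z_L + jZ_0·tanβl)/(Z_0 + jZ_L·tanβl)
     = 146·(413 − j482)/(-54.7 − j202)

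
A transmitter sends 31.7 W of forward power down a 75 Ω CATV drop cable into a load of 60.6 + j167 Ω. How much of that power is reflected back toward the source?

P_reflected ≈ 19.2 W

|Γ| = |(-14.4 + j167)/(135.6 + j167)| = 0.779
|Γ|² = 0.607
P_refl = |Γ|²·P_inc = 19.2 W, P_del = (1 − |Γ|²)·P_inc = 12.5 W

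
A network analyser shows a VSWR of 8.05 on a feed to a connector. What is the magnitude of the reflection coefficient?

|Γ| ≈ 0.779

|Γ| = (S − 1)/(S + 1) = (8.05 − 1)/(8.05 + 1) = 7.05/9.05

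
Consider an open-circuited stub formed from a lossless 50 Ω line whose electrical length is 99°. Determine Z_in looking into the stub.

tan(βl) = -6.31
For an open-circuited stub, Z_in = −jZ_0·cot(βl) = −jZ_0/tan(βl)

Z_in ≈ +j7.92 Ω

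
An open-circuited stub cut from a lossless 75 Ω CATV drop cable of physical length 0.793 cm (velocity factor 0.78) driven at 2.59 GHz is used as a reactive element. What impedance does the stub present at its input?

Z_in ≈ −j122 Ω

λ = v/f = 0.78·c / 2.59 GHz = 0.0903 m
βl = 2π·l/λ = 2π × 0.0878 = 31.6°
tan(βl) = 0.615
For an open-circuited stub, Z_in = −jZ_0·cot(βl) = −jZ_0/tan(βl)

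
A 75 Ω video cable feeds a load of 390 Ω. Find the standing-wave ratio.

VSWR ≈ 5.2

For a purely resistive load, VSWR = R_L/Z_0 or Z_0/R_L (whichever > 1) = 390/75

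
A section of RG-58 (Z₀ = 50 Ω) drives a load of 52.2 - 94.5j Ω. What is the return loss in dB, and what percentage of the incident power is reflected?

Γ = (2.2 − j94.5)/(102.2 − j94.5), |Γ| = 0.679
RL = −20·log₁₀(0.679) = 3.36 dB
P_refl/P_inc = |Γ|² = 0.461

RL ≈ 3.36 dB; 46.1% of incident power reflected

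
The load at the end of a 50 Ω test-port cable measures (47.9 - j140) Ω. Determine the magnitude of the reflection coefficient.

Γ = (Z_L − Z_0)/(Z_L + Z_0) = (-2.1 − j140)/(97.9 − j140)
|Γ| = 140/171

|Γ| ≈ 0.82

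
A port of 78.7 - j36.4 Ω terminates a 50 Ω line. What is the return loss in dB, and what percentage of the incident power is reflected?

RL ≈ 9.2 dB; 12% of incident power reflected

Γ = (28.7 − j36.4)/(128.7 − j36.4), |Γ| = 0.347
RL = −20·log₁₀(0.347) = 9.2 dB
P_refl/P_inc = |Γ|² = 0.12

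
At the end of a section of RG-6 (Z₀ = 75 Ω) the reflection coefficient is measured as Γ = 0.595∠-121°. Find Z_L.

Z_L ≈ 24.6 − j38.9 Ω

Z_L = Z_0·(1 + Γ)/(1 − Γ) = 75·(0.694 − j0.51)/(1.31 + j0.51)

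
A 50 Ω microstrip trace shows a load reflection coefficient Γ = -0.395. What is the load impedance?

Z_L = Z_0·(1 + Γ)/(1 − Γ) = 50·(0.605)/(1.4)

Z_L ≈ 21.7 Ω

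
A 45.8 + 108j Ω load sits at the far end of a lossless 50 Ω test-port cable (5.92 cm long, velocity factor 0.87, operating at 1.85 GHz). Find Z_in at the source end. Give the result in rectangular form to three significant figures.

Z_in ≈ 11.8 + j39.3 Ω

λ = v/f = 0.87·c / 1.85 GHz = 0.141 m
βl = 2π·l/λ = 2π × 0.42 = 151°
tan(βl) = tan(151°) = -0.553
Z_in = Z_0·(Z_L + jZ_0·tanβl)/(Z_0 + jZ_L·tanβl)
     = 50·(45.8 + j80.4)/(110 − j25.3)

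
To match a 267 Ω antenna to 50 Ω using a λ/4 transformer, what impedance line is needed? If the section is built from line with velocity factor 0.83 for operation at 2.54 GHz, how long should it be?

Z_qwt ≈ 116 Ω; length ≈ 2.45 cm

Z_qwt = √(Z_0·R_L) = √(50 × 267) = √13350
λ = 0.83·c/f = 0.098 m, so l = λ/4 = 0.0245 m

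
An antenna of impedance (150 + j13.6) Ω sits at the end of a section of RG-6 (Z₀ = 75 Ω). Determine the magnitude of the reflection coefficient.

|Γ| ≈ 0.338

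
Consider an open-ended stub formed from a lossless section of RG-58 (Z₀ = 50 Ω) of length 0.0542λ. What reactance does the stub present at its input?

X_in ≈ -141 Ω (capacitive)

βl = 2π × 0.0542 = 19.5°
tan(βl) = 0.354
For an open-ended stub, Z_in = −jZ_0·cot(βl) = −jZ_0/tan(βl)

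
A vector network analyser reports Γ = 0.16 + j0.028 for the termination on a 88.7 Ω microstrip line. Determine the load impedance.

Z_L = Z_0·(1 + Γ)/(1 − Γ) = 88.7·(1.16 + j0.028)/(0.84 − j0.028)

Z_L ≈ 122 + j7.03 Ω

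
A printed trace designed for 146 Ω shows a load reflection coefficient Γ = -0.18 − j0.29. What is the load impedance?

Z_L ≈ 87.4 − j57.4 Ω

Z_L = Z_0·(1 + Γ)/(1 − Γ) = 146·(0.82 − j0.29)/(1.18 + j0.29)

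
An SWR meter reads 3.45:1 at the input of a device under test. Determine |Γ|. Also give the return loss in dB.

|Γ| = (S − 1)/(S + 1) = (3.45 − 1)/(3.45 + 1) = 2.45/4.45
RL = −20·log₁₀|Γ| = −20·log₁₀(0.551)

|Γ| ≈ 0.551; return loss ≈ 5.18 dB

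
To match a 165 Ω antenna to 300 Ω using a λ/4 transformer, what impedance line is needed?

Z_qwt = √(Z_0·R_L) = √(300 × 165) = √49500

Z_qwt ≈ 222 Ω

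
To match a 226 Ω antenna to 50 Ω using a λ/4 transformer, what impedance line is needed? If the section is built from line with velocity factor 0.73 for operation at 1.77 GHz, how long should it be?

Z_qwt ≈ 106 Ω; length ≈ 3.09 cm

Z_qwt = √(Z_0·R_L) = √(50 × 226) = √11300
λ = 0.73·c/f = 0.124 m, so l = λ/4 = 0.0309 m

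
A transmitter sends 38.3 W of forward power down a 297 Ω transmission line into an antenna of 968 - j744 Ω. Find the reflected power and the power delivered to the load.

P_reflected ≈ 17.9 W; P_delivered ≈ 20.4 W

|Γ| = |(671 − j744)/(1265 − j744)| = 0.683
|Γ|² = 0.466
P_refl = |Γ|²·P_inc = 17.9 W, P_del = (1 − |Γ|²)·P_inc = 20.4 W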